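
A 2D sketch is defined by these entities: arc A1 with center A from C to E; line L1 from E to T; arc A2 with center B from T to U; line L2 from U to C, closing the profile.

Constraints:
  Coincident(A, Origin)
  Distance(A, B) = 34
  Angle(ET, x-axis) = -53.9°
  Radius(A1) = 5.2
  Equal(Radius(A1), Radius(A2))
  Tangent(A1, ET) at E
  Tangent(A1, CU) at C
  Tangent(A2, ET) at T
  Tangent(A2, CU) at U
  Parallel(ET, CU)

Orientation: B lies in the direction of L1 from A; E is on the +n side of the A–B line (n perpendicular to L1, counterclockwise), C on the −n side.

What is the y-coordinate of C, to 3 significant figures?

-3.06

The slot axis is L1's direction at -53.9°, so u = (cos -53.9°, sin -53.9°) = (0.589, -0.808) and n = (−sin -53.9°, cos -53.9°) = (0.808, 0.589). A is at the origin and B lies 34.0 along u from A, so B = 34.0·u = (20.0, -27.5). Tangency of A1 to both parallel lines with radius 5.2 puts E and C at A ± 5.2·n: E = (4.20, 3.06), C = (-4.20, -3.06). So C.y = -3.06.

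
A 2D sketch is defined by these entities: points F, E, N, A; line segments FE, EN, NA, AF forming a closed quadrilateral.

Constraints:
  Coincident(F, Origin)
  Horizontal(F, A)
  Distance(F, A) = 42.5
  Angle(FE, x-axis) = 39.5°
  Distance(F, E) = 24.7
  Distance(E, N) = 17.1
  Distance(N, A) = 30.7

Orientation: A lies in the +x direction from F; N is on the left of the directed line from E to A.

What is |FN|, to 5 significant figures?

41.703

F is at the origin; FA is horizontal with |FA| = 42.5 and A in +x, so A = (42.5, 0). FE runs at 39.5° with |FE| = 24.7, so E = (19.059, 15.711). N is determined by |EN| = 17.1 and |NA| = 30.7 together: it lies at the intersection of circle(E, 17.1) and circle(A, 30.7). With |EA| = 28.219, the foot of the radical line on EA is 2.5911 from E and the perpendicular offset is √(17.1² − 2.5911²) = 16.903. Taking the left-of-EA solution: N = (30.622, 28.309).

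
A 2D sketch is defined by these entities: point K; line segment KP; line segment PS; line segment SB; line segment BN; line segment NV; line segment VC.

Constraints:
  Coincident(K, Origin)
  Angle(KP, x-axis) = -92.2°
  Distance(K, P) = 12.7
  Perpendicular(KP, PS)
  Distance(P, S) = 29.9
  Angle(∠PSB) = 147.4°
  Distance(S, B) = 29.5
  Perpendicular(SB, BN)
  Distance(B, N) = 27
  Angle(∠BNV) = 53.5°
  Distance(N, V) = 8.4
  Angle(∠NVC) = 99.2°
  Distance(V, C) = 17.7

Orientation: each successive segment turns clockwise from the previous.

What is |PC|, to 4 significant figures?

56.91

K is at the origin; KP runs at -92.2° with length 12.7, so P = (-0.4875, -12.69). KP is perpendicular to PS, so PS runs at 177.8°; with |PS| = 29.9, S = (-30.37, -11.54). ∠PSB = 147.4° gives SB at 145.2° from the x-axis; with |SB| = 29.5, B = (-54.59, 5.293). SB is perpendicular to BN, so BN runs at 55.20°; with |BN| = 27.0, N = (-39.18, 27.46). ∠BNV = 53.5° gives NV at -71.30° from the x-axis; with |NV| = 8.4, V = (-36.49, 19.51). ∠NVC = 99.2° gives VC at -152.1° from the x-axis; with |VC| = 17.7, C = (-52.13, 11.23). Then |PC| = |C − P| = 56.91.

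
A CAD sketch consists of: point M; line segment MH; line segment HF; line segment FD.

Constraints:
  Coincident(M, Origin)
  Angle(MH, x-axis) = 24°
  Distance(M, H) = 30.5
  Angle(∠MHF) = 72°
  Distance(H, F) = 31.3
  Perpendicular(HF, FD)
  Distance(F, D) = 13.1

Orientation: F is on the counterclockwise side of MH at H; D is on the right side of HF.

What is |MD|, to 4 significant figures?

47.45

M is at the origin; MH runs at 24.0° with length 30.5, so H = 30.5·(cos 24.0°, sin 24.0°) = (27.86, 12.41). ∠MHF = 72.0°, so HF runs at 24.0° + (180° − 72.0°) = 132.0° from the x-axis; with |HF| = 31.3, F = H + 31.3·(cos 132.0°, sin 132.0°) = (6.919, 35.67). HF ⟂ FD; with |FD| = 13.1 on the right of HF, D = F + 13.1·(0.7431, 0.6691) = (16.65, 44.43). Then |MD| = |D − M| = 47.45.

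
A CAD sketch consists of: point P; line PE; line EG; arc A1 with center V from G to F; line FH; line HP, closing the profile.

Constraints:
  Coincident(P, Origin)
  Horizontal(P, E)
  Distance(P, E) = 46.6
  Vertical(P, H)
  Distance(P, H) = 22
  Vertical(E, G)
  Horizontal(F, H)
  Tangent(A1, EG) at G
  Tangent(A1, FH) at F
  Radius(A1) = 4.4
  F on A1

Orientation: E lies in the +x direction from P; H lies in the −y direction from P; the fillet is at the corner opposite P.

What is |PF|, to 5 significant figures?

47.590

P is at the origin; P and E share the same y with |PE| = 46.6 and E on the +x side, so E = (46.600, 0.0000). P and H share the same x with |PH| = 22.0 and H on the −y side, so H = (0.0000, -22.000). The virtual corner opposite P is at (46.600, -22.000). Tangency of A1 to EG means the radius VG is perpendicular to EG and tangency of A1 to FH means the radius VF is perpendicular to FH, with radius 4.4, so the center V sits 4.4 in from both sides at V = (42.200, -17.600). That places the tangent points at G = (46.600, -17.600) on EG and F = (42.200, -22.000) on FH. Then |PF| = |F − P| = 47.590.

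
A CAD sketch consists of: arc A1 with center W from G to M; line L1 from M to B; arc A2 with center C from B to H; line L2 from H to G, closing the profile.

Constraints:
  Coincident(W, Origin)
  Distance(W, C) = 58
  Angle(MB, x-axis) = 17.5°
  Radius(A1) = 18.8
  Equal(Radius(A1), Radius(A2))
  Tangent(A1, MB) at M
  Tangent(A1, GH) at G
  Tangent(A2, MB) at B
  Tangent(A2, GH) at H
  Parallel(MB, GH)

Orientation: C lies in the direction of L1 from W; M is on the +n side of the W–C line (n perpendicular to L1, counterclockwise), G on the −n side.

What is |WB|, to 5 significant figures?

60.971

The slot axis is L1's direction at 17.5°, so u = (cos 17.5°, sin 17.5°) = (0.95372, 0.30071) and n = (−sin 17.5°, cos 17.5°) = (-0.30071, 0.95372). W is at the origin and C lies 58.0 along u from W, so C = 58.0·u = (55.316, 17.441). Tangency of A1 to both parallel lines with radius 18.8 puts M and G at W ± 18.8·n: M = (-5.6533, 17.930), G = (5.6533, -17.930). Equal radii place B and H the same way about C: B = C + 18.8·n = (49.662, 35.371), H = C − 18.8·n = (60.969, -0.48894). Then |WB| = |B − W| = 60.971.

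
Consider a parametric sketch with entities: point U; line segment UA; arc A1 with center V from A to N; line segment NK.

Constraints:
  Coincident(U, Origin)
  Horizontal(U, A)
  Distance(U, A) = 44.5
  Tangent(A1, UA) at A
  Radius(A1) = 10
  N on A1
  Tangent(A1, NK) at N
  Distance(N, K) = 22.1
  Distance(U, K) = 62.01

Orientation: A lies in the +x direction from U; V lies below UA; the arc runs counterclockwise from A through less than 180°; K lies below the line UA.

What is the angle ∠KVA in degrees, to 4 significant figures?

160.5°

Checks: |VN| = 10.00 ✓; ∠(VN, NK) = 90.00° ✓; |NK| = 22.10 ✓; |UK| = 62.01 ✓.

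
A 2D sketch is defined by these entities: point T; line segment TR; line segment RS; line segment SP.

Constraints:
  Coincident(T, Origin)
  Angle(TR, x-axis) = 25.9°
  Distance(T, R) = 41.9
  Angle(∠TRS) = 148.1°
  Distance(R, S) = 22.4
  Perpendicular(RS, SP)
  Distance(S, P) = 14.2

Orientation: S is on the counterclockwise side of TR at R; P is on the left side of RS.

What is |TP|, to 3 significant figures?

58.5

T is at the origin; TR runs at 25.9° with length 41.9, so R = 41.9·(cos 25.9°, sin 25.9°) = (37.7, 18.3). ∠TRS = 148.1°, so RS runs at 25.9° + (180° − 148.1°) = 57.8° from the x-axis; with |RS| = 22.4, S = R + 22.4·(cos 57.8°, sin 57.8°) = (49.6, 37.3). The perpendicularity gives SP at right angles to RS; with |SP| = 14.2 on the left of RS, P = S + 14.2·(-0.846, 0.533) = (37.6, 44.8). Then |TP| = |P − T| = 58.5.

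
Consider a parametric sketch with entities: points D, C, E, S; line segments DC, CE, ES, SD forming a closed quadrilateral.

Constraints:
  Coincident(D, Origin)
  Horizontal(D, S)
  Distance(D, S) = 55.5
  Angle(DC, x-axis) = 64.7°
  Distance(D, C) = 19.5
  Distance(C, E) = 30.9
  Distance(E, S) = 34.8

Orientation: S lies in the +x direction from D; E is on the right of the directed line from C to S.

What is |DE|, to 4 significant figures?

24.32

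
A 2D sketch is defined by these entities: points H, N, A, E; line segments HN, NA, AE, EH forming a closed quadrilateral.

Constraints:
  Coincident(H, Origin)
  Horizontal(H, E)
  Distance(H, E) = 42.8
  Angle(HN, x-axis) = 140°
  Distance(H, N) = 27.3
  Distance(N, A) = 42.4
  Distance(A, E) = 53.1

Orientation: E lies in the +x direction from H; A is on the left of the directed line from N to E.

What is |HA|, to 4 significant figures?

45.38

Checks: HN at 140.0° ✓; |NA| = 42.40 ✓; |AE| = 53.10 ✓.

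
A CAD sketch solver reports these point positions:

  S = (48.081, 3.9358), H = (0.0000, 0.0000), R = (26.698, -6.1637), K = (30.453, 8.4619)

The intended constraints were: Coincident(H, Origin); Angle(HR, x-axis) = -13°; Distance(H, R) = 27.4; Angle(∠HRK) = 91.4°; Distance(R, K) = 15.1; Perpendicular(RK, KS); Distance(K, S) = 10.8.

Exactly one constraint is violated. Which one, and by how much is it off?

Distance(K, S) = 10.8 — off by 7.40.

H = (0.00, 0.00) ✓; HR at -13.00° ✓; |HR| = 27.40 ✓; ∠HRK = 91.40° ✓; |RK| = 15.10 ✓; ∠(RK, KS) = 90.00° ✓; |KS| = 18.20 ✗.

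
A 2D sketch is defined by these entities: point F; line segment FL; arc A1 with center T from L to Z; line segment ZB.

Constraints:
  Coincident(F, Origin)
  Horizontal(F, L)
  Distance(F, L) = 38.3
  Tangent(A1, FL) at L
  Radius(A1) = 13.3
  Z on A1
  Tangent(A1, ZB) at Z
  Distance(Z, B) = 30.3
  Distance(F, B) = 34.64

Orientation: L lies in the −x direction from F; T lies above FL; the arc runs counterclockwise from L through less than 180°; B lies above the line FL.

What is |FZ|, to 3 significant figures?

27.6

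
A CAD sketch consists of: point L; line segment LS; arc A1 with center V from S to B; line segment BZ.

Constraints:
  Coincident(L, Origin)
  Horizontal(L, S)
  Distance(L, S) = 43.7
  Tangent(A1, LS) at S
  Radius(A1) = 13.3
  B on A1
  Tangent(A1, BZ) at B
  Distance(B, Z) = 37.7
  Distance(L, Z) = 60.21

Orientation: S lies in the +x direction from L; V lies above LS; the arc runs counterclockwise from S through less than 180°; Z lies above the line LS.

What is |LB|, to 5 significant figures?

58.332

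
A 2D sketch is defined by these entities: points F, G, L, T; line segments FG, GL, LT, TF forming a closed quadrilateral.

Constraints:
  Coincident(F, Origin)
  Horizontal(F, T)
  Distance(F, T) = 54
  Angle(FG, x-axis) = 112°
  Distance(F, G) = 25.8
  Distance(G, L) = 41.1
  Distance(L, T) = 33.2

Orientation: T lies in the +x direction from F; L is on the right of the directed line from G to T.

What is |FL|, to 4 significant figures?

21.27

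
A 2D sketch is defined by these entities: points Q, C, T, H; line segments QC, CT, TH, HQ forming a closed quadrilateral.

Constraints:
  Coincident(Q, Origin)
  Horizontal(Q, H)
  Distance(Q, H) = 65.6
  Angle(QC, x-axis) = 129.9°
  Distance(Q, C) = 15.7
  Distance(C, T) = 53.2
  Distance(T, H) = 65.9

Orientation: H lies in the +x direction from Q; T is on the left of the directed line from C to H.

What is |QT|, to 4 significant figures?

57.71

Q is at the origin; QH is horizontal with |QH| = 65.6 and H in +x, so H = (65.6, 0). QC runs at 129.9° with |QC| = 15.7, so C = (-10.07, 12.04). T is determined by |CT| = 53.2 and |TH| = 65.9 together: it lies at the intersection of circle(C, 53.2) and circle(H, 65.9). With |CH| = 76.62, the foot of the radical line on CH is 28.44 from C and the perpendicular offset is √(53.2² − 28.44²) = 44.96. Taking the left-of-CH solution: T = (25.08, 51.97).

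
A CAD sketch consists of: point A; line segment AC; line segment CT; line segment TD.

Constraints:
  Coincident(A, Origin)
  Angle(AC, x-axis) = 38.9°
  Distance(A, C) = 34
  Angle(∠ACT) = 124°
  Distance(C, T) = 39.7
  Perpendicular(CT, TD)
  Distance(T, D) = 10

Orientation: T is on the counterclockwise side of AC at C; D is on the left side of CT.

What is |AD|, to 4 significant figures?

61.46

∠ACT = 124.0°, so CT runs at 38.9° + (180° − 124.0°) = 94.90° from the x-axis; with |CT| = 39.7, T = C + 39.7·(cos 94.90°, sin 94.90°) = (23.07, 60.91). CT is perpendicular to TD; with |TD| = 10.0 on the left of CT, D = T + 10.0·(-0.9963, -0.08542) = (13.11, 60.05). Then |AD| = |D − A| = 61.46.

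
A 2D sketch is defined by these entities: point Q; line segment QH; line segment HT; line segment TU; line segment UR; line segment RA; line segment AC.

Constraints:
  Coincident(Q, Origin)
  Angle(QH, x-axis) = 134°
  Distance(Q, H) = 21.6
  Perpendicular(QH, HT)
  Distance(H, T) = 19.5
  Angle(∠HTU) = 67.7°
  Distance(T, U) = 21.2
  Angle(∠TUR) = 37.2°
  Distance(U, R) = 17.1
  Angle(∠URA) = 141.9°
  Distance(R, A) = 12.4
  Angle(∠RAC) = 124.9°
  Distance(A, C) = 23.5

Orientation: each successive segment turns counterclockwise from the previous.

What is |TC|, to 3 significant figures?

20.2

Q is at the origin; QH runs at 134.0° with length 21.6, so H = (-15.0, 15.5). QH is perpendicular to HT, so HT runs at -136°; with |HT| = 19.5, T = (-29.0, 1.99). ∠HTU = 67.7° gives TU at -23.7° from the x-axis; with |TU| = 21.2, U = (-9.62, -6.53). ∠TUR = 37.2° gives UR at 119° from the x-axis; with |UR| = 17.1, R = (-17.9, 8.41). ∠URA = 141.9° gives RA at 157° from the x-axis; with |RA| = 12.4, A = (-29.4, 13.2). ∠RAC = 124.9° gives AC at -148° from the x-axis; with |AC| = 23.5, C = (-49.2, 0.660). Then |TC| = |C − T| = 20.2.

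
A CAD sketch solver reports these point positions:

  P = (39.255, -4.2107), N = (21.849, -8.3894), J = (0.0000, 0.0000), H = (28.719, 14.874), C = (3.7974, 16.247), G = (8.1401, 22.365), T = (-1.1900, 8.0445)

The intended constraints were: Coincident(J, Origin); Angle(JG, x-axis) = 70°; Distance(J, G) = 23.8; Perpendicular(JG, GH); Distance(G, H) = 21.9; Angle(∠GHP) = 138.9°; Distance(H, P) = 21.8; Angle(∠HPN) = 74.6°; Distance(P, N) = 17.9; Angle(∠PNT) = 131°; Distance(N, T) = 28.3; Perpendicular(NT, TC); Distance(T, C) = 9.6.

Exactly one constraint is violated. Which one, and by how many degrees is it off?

Perpendicular(NT, TC) — off by 4.20°.

J = (0.00, 0.00) ✓; JG at 70.00° ✓; |JG| = 23.80 ✓; ∠(JG, GH) = 90.00° ✓; |GH| = 21.90 ✓; ∠GHP = 138.9° ✓; |HP| = 21.80 ✓; ∠HPN = 74.60° ✓; |PN| = 17.90 ✓; ∠PNT = 131.0° ✓; |NT| = 28.30 ✓; ∠(NT, TC) = 85.80° ✗; |TC| = 9.600 ✓.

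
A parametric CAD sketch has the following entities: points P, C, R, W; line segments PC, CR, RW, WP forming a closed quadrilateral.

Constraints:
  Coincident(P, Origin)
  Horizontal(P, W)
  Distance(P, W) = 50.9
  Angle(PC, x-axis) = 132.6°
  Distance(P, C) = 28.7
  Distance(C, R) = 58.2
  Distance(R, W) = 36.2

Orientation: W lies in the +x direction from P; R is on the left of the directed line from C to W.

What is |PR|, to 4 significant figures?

50.29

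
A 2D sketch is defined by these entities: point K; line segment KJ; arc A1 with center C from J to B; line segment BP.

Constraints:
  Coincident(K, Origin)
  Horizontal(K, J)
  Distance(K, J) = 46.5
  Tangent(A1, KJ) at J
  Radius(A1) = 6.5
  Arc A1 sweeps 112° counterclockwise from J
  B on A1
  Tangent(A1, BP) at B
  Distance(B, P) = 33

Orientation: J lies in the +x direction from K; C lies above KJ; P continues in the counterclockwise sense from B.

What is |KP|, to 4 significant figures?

56.36

K is at the origin; K and J share the same y with |KJ| = 46.5 and J on the +x side, so J = (46.50, 0.000). A1 meets KJ tangentially, so CJ is at right angles to KJ, so C = J + (0, 6.5) = (46.50, 6.500). On A1, J sits at bearing -90° from C; a 112° counterclockwise sweep puts B at bearing 22°, so B = C + 6.5·(cos 22°, sin 22°) = (52.53, 8.935). Tangency of A1 to BP means the radius CB is perpendicular to BP, so BP runs along (−sin 22°, cos 22°); with |BP| = 33.0, P = (40.16, 39.53). Then |KP| = |P − K| = 56.36.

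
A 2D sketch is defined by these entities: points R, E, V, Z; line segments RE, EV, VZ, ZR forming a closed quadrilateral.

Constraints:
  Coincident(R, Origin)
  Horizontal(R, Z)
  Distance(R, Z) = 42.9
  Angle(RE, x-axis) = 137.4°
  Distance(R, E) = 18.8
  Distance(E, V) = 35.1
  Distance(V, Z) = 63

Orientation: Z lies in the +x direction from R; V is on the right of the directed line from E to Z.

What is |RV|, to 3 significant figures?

27.5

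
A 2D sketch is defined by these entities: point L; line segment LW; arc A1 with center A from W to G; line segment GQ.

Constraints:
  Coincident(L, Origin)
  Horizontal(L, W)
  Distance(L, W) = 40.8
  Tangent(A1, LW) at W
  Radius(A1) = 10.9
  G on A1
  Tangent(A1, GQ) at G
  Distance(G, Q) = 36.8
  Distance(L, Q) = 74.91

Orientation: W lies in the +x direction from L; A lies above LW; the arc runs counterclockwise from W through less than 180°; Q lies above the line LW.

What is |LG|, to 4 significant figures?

51.95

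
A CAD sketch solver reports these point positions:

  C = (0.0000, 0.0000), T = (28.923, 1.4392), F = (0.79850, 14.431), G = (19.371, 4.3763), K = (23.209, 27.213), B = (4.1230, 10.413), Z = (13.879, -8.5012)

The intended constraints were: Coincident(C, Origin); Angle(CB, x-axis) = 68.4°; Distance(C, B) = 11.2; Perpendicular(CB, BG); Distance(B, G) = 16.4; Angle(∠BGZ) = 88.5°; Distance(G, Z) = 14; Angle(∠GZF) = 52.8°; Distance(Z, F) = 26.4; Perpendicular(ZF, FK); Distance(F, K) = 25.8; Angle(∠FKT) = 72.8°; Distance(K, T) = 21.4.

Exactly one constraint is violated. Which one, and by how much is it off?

Distance(K, T) = 21.4 — off by 5.00.

C = (0.00, 0.00) ✓; CB at 68.40° ✓; |CB| = 11.20 ✓; ∠(CB, BG) = 90.00° ✓; |BG| = 16.40 ✓; ∠BGZ = 88.50° ✓; |GZ| = 14.00 ✓; ∠GZF = 52.80° ✓; |ZF| = 26.40 ✓; ∠(ZF, FK) = 90.00° ✓; |FK| = 25.80 ✓; ∠FKT = 72.80° ✓; |KT| = 26.40 ✗.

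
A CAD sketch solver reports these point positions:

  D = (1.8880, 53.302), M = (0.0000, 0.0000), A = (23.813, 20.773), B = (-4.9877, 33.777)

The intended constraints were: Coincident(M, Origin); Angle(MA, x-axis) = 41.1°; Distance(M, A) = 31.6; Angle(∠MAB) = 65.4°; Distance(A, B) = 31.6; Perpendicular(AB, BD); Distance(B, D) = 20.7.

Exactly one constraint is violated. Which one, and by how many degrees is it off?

Perpendicular(AB, BD) — off by 4.90°.

M = (0.00, 0.00) ✓; MA at 41.10° ✓; |MA| = 31.60 ✓; ∠MAB = 65.40° ✓; |AB| = 31.60 ✓; ∠(AB, BD) = 85.10° ✗; |BD| = 20.70 ✓.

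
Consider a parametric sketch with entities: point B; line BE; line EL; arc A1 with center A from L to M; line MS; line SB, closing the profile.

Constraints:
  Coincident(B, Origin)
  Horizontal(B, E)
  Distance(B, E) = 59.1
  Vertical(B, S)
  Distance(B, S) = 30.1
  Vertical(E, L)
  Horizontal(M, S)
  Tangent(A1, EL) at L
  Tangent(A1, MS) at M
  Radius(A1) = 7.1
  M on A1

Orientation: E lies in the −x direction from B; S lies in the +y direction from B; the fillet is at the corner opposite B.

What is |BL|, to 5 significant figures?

63.418

B is at the origin; BE is horizontal with |BE| = 59.1 and E on the −x side, so E = (-59.100, 0.0000). BS is vertical with |BS| = 30.1 and S on the +y side, so S = (0.0000, 30.100). The virtual corner opposite B is at (-59.100, 30.100). Tangency of A1 to EL means the radius AL is perpendicular to EL and the tangent condition forces AM to be normal to MS, with radius 7.1, so the center A sits 7.1 in from both sides at A = (-52.000, 23.000). That places the tangent points at L = (-59.100, 23.000) on EL and M = (-52.000, 30.100) on MS. Then |BL| = |L − B| = 63.418.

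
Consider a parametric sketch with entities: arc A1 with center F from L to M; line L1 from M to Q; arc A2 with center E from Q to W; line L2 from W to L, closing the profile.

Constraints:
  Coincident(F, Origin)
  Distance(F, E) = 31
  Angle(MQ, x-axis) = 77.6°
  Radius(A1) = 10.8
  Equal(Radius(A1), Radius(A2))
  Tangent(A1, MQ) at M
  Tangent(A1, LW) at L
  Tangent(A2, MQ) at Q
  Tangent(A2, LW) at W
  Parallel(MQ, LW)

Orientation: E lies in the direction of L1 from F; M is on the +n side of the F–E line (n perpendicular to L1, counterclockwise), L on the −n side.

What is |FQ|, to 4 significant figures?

32.83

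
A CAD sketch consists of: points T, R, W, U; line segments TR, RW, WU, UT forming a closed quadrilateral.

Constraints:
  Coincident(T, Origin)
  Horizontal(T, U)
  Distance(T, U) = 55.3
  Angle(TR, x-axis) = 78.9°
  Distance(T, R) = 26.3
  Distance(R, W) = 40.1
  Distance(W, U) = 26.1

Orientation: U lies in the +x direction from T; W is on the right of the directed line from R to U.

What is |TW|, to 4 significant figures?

30.38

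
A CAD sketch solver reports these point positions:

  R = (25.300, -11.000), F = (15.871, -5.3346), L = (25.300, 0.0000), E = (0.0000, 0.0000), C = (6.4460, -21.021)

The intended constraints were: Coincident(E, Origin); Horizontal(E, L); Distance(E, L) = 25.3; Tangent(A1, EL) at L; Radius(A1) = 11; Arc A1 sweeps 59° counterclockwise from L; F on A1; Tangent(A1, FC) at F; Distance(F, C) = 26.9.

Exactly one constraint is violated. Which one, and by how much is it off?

Distance(F, C) = 26.9 — off by 8.60.

E = (0.00, 0.00) ✓; E.y = 0.00, L.y = 0.00 ✓; |EL| = 25.30 ✓; ∠(RL, LE) = 90.00° ✓; |RL| = 11.00 ✓; bearing(R→F) − bearing(R→L) = 59.00° ✓; |RF| = 11.00 ✓; ∠(RF, FC) = 90.00° ✓; |FC| = 18.30 ✗.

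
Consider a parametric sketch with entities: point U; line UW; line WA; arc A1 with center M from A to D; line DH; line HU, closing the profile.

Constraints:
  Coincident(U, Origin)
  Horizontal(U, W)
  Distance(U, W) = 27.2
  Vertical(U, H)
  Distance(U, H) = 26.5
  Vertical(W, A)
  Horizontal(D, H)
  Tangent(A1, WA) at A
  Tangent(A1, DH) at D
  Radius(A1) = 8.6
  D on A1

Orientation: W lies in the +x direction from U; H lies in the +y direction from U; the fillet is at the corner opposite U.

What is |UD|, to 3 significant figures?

32.4

U is at the origin; UW is horizontal with |UW| = 27.2 and W on the +x side, so W = (27.2, 0.00). UH is vertical with |UH| = 26.5 and H on the +y side, so H = (0.00, 26.5). The virtual corner opposite U is at (27.2, 26.5). The tangent condition forces MA to be normal to WA and A1 meets DH tangentially, so MD is at right angles to DH, with radius 8.6, so the center M sits 8.6 in from both sides at M = (18.6, 17.9). That places the tangent points at A = (27.2, 17.9) on WA and D = (18.6, 26.5) on DH. Then |UD| = |D − U| = 32.4.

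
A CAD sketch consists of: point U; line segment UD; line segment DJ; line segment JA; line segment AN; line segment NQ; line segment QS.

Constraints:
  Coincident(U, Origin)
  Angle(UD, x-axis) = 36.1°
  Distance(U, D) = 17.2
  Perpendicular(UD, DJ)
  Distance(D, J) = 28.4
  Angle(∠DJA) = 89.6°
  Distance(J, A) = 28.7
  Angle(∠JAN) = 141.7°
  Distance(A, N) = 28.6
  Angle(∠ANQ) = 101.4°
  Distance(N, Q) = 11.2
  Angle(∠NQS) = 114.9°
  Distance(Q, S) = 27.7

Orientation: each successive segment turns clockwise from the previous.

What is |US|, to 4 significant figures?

1.828

∠ANQ = 101.4° gives NQ at 98.80° from the x-axis; with |NQ| = 11.2, Q = (-22.96, -17.19). ∠NQS = 114.9° gives QS at 33.70° from the x-axis; with |QS| = 27.7, S = (0.08493, -1.826). Then |US| = |S − U| = 1.828.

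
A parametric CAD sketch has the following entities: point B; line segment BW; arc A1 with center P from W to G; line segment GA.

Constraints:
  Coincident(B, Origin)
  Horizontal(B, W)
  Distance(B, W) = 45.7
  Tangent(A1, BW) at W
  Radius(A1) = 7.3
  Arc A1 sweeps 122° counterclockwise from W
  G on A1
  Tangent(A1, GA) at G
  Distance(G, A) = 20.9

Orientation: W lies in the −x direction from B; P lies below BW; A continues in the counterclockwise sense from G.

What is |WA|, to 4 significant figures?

29.30

B is at the origin; B and W share the same y with |BW| = 45.7 and W on the −x side, so W = (-45.70, 0.000). Tangency of A1 to BW means the radius PW is perpendicular to BW, so P = W + (0, -7.3) = (-45.70, -7.300). On A1, W sits at bearing 90° from P; a 122° counterclockwise sweep puts G at bearing 212°, so G = P + 7.3·(cos 212°, sin 212°) = (-51.89, -11.17). A1 meets GA tangentially, so PG is at right angles to GA, so GA runs along (−sin 212°, cos 212°); with |GA| = 20.9, A = (-40.82, -28.89). Then |WA| = |A − W| = 29.30.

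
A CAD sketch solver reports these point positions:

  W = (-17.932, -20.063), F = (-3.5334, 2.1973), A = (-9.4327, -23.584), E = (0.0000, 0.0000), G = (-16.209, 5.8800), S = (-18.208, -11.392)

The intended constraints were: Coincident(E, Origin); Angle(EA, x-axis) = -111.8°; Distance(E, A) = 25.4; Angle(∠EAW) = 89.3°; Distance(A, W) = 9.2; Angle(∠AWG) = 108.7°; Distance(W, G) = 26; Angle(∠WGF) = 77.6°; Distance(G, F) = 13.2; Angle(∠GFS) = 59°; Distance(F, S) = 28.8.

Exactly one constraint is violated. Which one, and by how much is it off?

Distance(F, S) = 28.8 — off by 8.80.

E = (0.00, 0.00) ✓; EA at -111.8° ✓; |EA| = 25.40 ✓; ∠EAW = 89.30° ✓; |AW| = 9.200 ✓; ∠AWG = 108.7° ✓; |WG| = 26.00 ✓; ∠WGF = 77.60° ✓; |GF| = 13.20 ✓; ∠GFS = 59.00° ✓; |FS| = 20.00 ✗.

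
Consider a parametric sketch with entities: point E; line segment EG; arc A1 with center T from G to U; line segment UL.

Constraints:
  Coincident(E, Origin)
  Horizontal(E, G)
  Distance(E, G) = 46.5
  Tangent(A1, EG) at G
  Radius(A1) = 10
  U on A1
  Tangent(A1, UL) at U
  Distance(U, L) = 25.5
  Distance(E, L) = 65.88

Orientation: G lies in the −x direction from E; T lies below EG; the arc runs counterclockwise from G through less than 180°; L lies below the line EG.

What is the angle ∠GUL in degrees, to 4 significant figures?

133.5°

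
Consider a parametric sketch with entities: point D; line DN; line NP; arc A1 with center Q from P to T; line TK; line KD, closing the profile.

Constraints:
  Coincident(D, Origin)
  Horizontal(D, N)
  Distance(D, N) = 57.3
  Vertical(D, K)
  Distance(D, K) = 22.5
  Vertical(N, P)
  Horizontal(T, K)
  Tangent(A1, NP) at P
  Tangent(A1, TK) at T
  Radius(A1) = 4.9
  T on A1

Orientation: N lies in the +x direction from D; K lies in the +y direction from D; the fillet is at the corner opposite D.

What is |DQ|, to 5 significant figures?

55.277

D is at the origin; DN is horizontal with |DN| = 57.3 and N on the +x side, so N = (57.300, 0.0000). DK is vertical with |DK| = 22.5 and K on the +y side, so K = (0.0000, 22.500). The virtual corner opposite D is at (57.300, 22.500). Tangency of A1 to NP means the radius QP is perpendicular to NP and tangency of A1 to TK means the radius QT is perpendicular to TK, with radius 4.9, so the center Q sits 4.9 in from both sides at Q = (52.400, 17.600). Then |DQ| = |Q − D| = 55.277.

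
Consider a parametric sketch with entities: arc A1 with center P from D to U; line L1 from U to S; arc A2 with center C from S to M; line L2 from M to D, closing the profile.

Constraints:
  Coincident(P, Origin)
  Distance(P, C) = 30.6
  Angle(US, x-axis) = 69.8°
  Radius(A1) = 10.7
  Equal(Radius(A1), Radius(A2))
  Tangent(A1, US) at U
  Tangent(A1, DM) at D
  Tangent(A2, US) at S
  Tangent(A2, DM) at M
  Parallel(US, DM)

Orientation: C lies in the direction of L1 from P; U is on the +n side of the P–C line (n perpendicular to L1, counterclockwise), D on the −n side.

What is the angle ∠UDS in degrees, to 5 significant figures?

55.033°

The slot axis is L1's direction at 69.8°, so u = (cos 69.8°, sin 69.8°) = (0.34530, 0.93849) and n = (−sin 69.8°, cos 69.8°) = (-0.93849, 0.34530). P is at the origin and C lies 30.6 along u from P, so C = 30.6·u = (10.566, 28.718). Tangency of A1 to both parallel lines with radius 10.7 puts U and D at P ± 10.7·n: U = (-10.042, 3.6947), D = (10.042, -3.6947). Equal radii place S and M the same way about C: S = C + 10.7·n = (0.52425, 32.413), M = C − 10.7·n = (20.608, 25.023). Then cos ∠UDS = DU·DS / (|DU||DS|), giving 55.033°.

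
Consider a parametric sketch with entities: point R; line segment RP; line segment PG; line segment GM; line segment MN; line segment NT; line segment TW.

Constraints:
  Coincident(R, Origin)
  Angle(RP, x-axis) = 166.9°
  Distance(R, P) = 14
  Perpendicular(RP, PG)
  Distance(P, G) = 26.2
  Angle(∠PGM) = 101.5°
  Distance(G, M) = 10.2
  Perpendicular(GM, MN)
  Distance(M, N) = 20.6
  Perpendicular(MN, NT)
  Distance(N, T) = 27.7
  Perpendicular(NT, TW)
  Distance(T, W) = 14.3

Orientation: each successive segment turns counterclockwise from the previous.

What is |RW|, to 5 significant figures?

34.162

R is at the origin; RP runs at 166.9° with length 14.0, so P = (-13.636, 3.1731). The perpendicularity gives PG at right angles to RP, so PG runs at -103.10°; with |PG| = 26.2, G = (-19.574, -22.345). ∠PGM = 101.5° gives GM at -24.600° from the x-axis; with |GM| = 10.2, M = (-10.300, -26.591). GM is perpendicular to MN, so MN runs at 65.400°; with |MN| = 20.6, N = (-1.7243, -7.8609). MN is perpendicular to NT, so NT runs at 155.40°; with |NT| = 27.7, T = (-26.910, 3.6701). NT is perpendicular to TW, so TW runs at -114.60°; with |TW| = 14.3, W = (-32.863, -9.3320). Then |RW| = |W − R| = 34.162.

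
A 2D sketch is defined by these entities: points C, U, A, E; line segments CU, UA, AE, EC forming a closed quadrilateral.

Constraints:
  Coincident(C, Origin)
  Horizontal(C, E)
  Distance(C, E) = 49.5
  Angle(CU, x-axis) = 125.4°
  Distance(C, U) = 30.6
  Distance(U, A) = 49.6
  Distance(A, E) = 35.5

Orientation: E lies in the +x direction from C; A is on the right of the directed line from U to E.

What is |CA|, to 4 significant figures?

19.64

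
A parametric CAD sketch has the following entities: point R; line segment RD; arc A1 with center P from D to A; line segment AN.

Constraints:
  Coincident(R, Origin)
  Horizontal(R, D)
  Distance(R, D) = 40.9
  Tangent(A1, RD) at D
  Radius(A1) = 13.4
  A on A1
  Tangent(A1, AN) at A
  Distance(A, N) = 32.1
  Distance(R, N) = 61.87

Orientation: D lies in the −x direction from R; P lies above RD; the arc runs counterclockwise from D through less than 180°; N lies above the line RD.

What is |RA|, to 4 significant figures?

33.41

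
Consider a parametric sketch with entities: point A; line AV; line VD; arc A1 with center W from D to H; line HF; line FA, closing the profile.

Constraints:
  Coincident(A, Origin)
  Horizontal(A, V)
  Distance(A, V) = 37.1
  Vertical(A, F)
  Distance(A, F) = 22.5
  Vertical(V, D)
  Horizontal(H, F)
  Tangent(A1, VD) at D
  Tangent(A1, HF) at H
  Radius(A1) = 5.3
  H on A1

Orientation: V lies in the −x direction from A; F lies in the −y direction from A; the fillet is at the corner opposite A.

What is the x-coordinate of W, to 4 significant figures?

-31.80

A is at the origin; AV is horizontal with |AV| = 37.1 and V on the −x side, so V = (-37.10, 0.000). A and F share the same x with |AF| = 22.5 and F on the −y side, so F = (0.000, -22.50). The virtual corner opposite A is at (-37.10, -22.50). Since A1 is tangent to VD there, WD ⟂ VD and A1 meets HF tangentially, so WH is at right angles to HF, with radius 5.3, so the center W sits 5.3 in from both sides at W = (-31.80, -17.20). So W.x = -31.80.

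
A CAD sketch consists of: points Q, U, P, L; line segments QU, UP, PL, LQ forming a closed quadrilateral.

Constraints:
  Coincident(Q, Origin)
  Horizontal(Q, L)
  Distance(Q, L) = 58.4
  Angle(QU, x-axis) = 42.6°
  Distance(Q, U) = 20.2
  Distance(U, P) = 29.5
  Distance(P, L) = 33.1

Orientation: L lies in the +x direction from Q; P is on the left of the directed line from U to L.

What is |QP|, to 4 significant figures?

49.36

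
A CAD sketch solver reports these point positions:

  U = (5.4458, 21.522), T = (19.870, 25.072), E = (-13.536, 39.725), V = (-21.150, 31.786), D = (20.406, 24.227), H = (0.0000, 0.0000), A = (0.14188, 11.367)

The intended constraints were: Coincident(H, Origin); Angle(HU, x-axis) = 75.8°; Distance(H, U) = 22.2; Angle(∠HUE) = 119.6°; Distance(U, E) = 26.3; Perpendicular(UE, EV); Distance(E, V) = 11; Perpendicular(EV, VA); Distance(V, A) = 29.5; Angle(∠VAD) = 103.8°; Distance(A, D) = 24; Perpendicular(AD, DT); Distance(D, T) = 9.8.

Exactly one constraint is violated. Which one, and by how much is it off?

Distance(D, T) = 9.8 — off by 8.80.

H = (0.00, 0.00) ✓; HU at 75.80° ✓; |HU| = 22.20 ✓; ∠HUE = 119.6° ✓; |UE| = 26.30 ✓; ∠(UE, EV) = 90.00° ✓; |EV| = 11.00 ✓; ∠(EV, VA) = 90.00° ✓; |VA| = 29.50 ✓; ∠VAD = 103.8° ✓; |AD| = 24.00 ✓; ∠(AD, DT) = 89.99° ✓; |DT| = 1.001 ✗.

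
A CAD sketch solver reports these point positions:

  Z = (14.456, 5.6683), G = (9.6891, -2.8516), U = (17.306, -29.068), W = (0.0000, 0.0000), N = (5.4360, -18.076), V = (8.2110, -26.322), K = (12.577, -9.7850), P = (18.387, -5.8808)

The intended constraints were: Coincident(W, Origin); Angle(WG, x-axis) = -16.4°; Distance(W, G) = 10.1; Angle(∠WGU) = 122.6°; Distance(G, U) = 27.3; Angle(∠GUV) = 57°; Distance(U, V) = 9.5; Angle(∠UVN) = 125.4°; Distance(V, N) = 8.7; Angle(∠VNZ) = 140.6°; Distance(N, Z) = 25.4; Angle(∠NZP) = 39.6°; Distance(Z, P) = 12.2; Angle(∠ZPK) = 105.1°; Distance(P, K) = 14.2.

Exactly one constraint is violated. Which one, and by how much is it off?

Distance(P, K) = 14.2 — off by 7.20.

W = (0.00, 0.00) ✓; WG at -16.40° ✓; |WG| = 10.10 ✓; ∠WGU = 122.6° ✓; |GU| = 27.30 ✓; ∠GUV = 57.00° ✓; |UV| = 9.501 ✓; ∠UVN = 125.4° ✓; |VN| = 8.700 ✓; ∠VNZ = 140.6° ✓; |NZ| = 25.40 ✓; ∠NZP = 39.60° ✓; |ZP| = 12.20 ✓; ∠ZPK = 105.1° ✓; |PK| = 7.000 ✗.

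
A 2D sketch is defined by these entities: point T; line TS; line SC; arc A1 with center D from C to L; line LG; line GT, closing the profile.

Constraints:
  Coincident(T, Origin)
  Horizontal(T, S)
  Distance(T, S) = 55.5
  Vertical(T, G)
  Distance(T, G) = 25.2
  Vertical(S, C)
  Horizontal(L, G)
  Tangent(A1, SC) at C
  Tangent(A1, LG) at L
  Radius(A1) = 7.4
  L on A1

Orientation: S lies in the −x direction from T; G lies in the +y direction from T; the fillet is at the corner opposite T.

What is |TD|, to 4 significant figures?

51.29

T is at the origin; TS is horizontal with |TS| = 55.5 and S on the −x side, so S = (-55.50, 0.000). T and G share the same x with |TG| = 25.2 and G on the +y side, so G = (0.000, 25.20). The virtual corner opposite T is at (-55.50, 25.20). Since A1 is tangent to SC there, DC ⟂ SC and the tangent condition forces DL to be normal to LG, with radius 7.4, so the center D sits 7.4 in from both sides at D = (-48.10, 17.80). Then |TD| = |D − T| = 51.29.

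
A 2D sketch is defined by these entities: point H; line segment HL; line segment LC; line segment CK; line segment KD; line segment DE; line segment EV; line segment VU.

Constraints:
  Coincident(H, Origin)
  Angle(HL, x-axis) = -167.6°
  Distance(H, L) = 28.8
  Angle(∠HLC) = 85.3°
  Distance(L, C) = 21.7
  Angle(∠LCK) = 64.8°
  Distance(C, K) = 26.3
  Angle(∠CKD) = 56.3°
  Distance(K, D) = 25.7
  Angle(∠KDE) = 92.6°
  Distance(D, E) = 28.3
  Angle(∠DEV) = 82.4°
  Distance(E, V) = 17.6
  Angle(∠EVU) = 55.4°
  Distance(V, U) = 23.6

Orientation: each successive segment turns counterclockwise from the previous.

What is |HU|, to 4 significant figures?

30.43

H is at the origin; HL runs at -167.6° with length 28.8, so L = (-28.13, -6.184). ∠HLC = 85.3° gives LC at -72.90° from the x-axis; with |LC| = 21.7, C = (-21.75, -26.93). ∠LCK = 64.8° gives CK at 42.30° from the x-axis; with |CK| = 26.3, K = (-2.295, -9.225). ∠CKD = 56.3° gives KD at 166.0° from the x-axis; with |KD| = 25.7, D = (-27.23, -3.007). ∠KDE = 92.6° gives DE at -106.6° from the x-axis; with |DE| = 28.3, E = (-35.32, -30.13). ∠DEV = 82.4° gives EV at -9.000° from the x-axis; with |EV| = 17.6, V = (-17.93, -32.88). ∠EVU = 55.4° gives VU at 115.6° from the x-axis; with |VU| = 23.6, U = (-28.13, -11.60). Then |HU| = |U − H| = 30.43.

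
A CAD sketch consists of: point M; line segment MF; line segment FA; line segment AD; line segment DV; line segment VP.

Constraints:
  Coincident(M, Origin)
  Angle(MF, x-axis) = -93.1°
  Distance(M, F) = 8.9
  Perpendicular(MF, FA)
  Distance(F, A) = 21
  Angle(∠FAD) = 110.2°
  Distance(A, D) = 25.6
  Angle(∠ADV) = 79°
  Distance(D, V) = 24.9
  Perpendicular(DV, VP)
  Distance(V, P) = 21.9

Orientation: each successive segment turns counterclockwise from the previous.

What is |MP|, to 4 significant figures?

3.066

M is at the origin; MF runs at -93.1° with length 8.9, so F = (-0.4813, -8.887). MF ⟂ FA, so FA runs at -3.100°; with |FA| = 21.0, A = (20.49, -10.02). ∠FAD = 110.2° gives AD at 66.70° from the x-axis; with |AD| = 25.6, D = (30.61, 13.49). ∠ADV = 79.0° gives DV at 167.7° from the x-axis; with |DV| = 24.9, V = (6.285, 18.79). The perpendicularity gives VP at right angles to DV, so VP runs at -102.3°; with |VP| = 21.9, P = (1.620, -2.603). Then |MP| = |P − M| = 3.066.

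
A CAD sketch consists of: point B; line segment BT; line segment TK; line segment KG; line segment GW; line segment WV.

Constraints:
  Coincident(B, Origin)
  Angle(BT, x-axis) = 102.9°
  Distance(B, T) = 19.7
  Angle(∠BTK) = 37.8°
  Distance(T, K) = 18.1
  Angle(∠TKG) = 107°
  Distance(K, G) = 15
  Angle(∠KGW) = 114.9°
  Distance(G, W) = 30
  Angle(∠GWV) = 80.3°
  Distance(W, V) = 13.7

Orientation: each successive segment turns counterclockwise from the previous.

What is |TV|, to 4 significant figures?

23.88

B is at the origin; BT runs at 102.9° with length 19.7, so T = (-4.398, 19.20). ∠BTK = 37.8° gives TK at -114.9° from the x-axis; with |TK| = 18.1, K = (-12.02, 2.785). ∠TKG = 107.0° gives KG at -41.90° from the x-axis; with |KG| = 15.0, G = (-0.8541, -7.232). ∠KGW = 114.9° gives GW at 23.20° from the x-axis; with |GW| = 30.0, W = (26.72, 4.586). ∠GWV = 80.3° gives WV at 122.9° from the x-axis; with |WV| = 13.7, V = (19.28, 16.09). Then |TV| = |V − T| = 23.88.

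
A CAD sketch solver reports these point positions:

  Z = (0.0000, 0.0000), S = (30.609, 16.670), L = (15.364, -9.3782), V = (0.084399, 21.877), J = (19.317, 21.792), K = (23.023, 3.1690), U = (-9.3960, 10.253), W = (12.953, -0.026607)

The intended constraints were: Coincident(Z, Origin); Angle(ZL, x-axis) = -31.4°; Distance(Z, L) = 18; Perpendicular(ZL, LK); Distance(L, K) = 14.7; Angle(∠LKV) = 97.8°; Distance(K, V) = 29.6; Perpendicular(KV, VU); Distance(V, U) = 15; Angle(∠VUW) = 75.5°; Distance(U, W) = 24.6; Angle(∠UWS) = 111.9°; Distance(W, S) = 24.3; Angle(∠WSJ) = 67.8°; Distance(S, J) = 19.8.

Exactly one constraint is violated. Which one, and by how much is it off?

Distance(S, J) = 19.8 — off by 7.40.

Z = (0.00, 0.00) ✓; ZL at -31.40° ✓; |ZL| = 18.00 ✓; ∠(ZL, LK) = 90.00° ✓; |LK| = 14.70 ✓; ∠LKV = 97.80° ✓; |KV| = 29.60 ✓; ∠(KV, VU) = 90.00° ✓; |VU| = 15.00 ✓; ∠VUW = 75.50° ✓; |UW| = 24.60 ✓; ∠UWS = 111.9° ✓; |WS| = 24.30 ✓; ∠WSJ = 67.80° ✓; |SJ| = 12.40 ✗.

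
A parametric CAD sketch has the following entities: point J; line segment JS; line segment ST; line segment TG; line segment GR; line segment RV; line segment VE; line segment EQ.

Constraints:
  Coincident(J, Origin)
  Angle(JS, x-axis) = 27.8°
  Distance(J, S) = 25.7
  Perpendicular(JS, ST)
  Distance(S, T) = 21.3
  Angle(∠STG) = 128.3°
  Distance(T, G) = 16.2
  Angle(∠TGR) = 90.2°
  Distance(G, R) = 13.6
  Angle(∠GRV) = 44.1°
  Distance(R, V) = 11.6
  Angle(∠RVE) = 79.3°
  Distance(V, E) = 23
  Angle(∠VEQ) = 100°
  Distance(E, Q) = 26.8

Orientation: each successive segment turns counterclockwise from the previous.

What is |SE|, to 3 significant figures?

47.2

J is at the origin; JS runs at 27.8° with length 25.7, so S = (22.7, 12.0). The perpendicularity gives ST at right angles to JS, so ST runs at 118°; with |ST| = 21.3, T = (12.8, 30.8). ∠STG = 128.3° gives TG at 170° from the x-axis; with |TG| = 16.2, G = (-3.13, 33.8). ∠TGR = 90.2° gives GR at -101° from the x-axis; with |GR| = 13.6, R = (-5.65, 20.4). ∠GRV = 44.1° gives RV at 35.2° from the x-axis; with |RV| = 11.6, V = (3.82, 27.1). ∠RVE = 79.3° gives VE at 136° from the x-axis; with |VE| = 23.0, E = (-12.7, 43.1). Then |SE| = |E − S| = 47.2.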